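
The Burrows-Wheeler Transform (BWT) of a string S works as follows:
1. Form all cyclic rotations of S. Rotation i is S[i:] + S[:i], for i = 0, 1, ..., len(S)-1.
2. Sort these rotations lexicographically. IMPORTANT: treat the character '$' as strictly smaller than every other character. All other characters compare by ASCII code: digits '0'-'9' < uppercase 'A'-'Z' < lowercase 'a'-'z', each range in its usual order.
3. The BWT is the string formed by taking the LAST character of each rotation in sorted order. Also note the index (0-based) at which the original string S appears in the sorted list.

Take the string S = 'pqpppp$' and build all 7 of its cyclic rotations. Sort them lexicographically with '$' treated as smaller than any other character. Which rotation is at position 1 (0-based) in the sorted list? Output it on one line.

All 7 rotations (rotation i = S[i:]+S[:i]):
  rot[0] = pqpppp$
  rot[1] = qpppp$p
  rot[2] = pppp$pq
  rot[3] = ppp$pqp
  rot[4] = pp$pqpp
  rot[5] = p$pqppp
  rot[6] = $pqpppp
Sorted (with $ < everything):
  sorted[0] = $pqpppp
  sorted[1] = p$pqppp
  sorted[2] = pp$pqpp
  sorted[3] = ppp$pqp
  sorted[4] = pppp$pq
  sorted[5] = pqpppp$
  sorted[6] = qpppp$p
sorted[1] = p$pqppp

Answer: p$pqppp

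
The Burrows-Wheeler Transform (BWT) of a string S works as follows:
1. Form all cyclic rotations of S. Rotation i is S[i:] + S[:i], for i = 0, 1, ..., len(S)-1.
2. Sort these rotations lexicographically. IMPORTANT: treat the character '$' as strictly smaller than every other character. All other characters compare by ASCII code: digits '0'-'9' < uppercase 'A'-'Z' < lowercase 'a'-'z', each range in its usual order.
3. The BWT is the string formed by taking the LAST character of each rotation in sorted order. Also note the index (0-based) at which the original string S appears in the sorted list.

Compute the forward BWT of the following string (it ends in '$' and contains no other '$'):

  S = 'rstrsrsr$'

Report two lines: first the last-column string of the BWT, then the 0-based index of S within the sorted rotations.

Answer: rsst$rrrs
4

Derivation:
All 9 rotations (rotation i = S[i:]+S[:i]):
  rot[0] = rstrsrsr$
  rot[1] = strsrsr$r
  rot[2] = trsrsr$rs
  rot[3] = rsrsr$rst
  rot[4] = srsr$rstr
  rot[5] = rsr$rstrs
  rot[6] = sr$rstrsr
  rot[7] = r$rstrsrs
  rot[8] = $rstrsrsr
Sorted (with $ < everything):
  sorted[0] = $rstrsrsr  (last char: 'r')
  sorted[1] = r$rstrsrs  (last char: 's')
  sorted[2] = rsr$rstrs  (last char: 's')
  sorted[3] = rsrsr$rst  (last char: 't')
  sorted[4] = rstrsrsr$  (last char: '$')
  sorted[5] = sr$rstrsr  (last char: 'r')
  sorted[6] = srsr$rstr  (last char: 'r')
  sorted[7] = strsrsr$r  (last char: 'r')
  sorted[8] = trsrsr$rs  (last char: 's')
Last column: rsst$rrrs
Original string S is at sorted index 4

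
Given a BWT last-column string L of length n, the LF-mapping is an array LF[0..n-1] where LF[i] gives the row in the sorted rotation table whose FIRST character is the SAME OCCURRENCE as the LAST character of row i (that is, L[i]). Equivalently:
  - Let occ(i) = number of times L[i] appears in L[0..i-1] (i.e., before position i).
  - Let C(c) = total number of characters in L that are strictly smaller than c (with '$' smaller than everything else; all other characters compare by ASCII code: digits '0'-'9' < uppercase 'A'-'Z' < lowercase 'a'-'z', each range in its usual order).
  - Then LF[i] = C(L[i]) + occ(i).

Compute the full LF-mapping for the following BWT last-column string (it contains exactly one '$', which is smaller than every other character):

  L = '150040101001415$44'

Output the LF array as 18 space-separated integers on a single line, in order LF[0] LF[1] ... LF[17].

Answer: 7 16 1 2 12 3 8 4 9 5 6 10 13 11 17 0 14 15

Derivation:
Char counts: '$':1, '0':6, '1':5, '4':4, '5':2
C (first-col start): C('$')=0, C('0')=1, C('1')=7, C('4')=12, C('5')=16
L[0]='1': occ=0, LF[0]=C('1')+0=7+0=7
L[1]='5': occ=0, LF[1]=C('5')+0=16+0=16
L[2]='0': occ=0, LF[2]=C('0')+0=1+0=1
L[3]='0': occ=1, LF[3]=C('0')+1=1+1=2
L[4]='4': occ=0, LF[4]=C('4')+0=12+0=12
L[5]='0': occ=2, LF[5]=C('0')+2=1+2=3
L[6]='1': occ=1, LF[6]=C('1')+1=7+1=8
L[7]='0': occ=3, LF[7]=C('0')+3=1+3=4
L[8]='1': occ=2, LF[8]=C('1')+2=7+2=9
L[9]='0': occ=4, LF[9]=C('0')+4=1+4=5
L[10]='0': occ=5, LF[10]=C('0')+5=1+5=6
L[11]='1': occ=3, LF[11]=C('1')+3=7+3=10
L[12]='4': occ=1, LF[12]=C('4')+1=12+1=13
L[13]='1': occ=4, LF[13]=C('1')+4=7+4=11
L[14]='5': occ=1, LF[14]=C('5')+1=16+1=17
L[15]='$': occ=0, LF[15]=C('$')+0=0+0=0
L[16]='4': occ=2, LF[16]=C('4')+2=12+2=14
L[17]='4': occ=3, LF[17]=C('4')+3=12+3=15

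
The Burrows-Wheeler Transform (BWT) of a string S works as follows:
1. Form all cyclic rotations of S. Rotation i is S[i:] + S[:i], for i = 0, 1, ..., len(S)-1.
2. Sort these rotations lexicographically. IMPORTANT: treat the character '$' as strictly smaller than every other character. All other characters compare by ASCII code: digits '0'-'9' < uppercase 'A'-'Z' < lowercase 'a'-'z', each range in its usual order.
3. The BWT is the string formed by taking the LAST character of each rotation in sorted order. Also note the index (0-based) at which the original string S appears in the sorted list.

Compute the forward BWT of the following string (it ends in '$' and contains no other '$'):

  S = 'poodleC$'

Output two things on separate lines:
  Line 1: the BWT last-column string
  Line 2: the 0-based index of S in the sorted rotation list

Answer: Ceoldop$
7

Derivation:
All 8 rotations (rotation i = S[i:]+S[:i]):
  rot[0] = poodleC$
  rot[1] = oodleC$p
  rot[2] = odleC$po
  rot[3] = dleC$poo
  rot[4] = leC$pood
  rot[5] = eC$poodl
  rot[6] = C$poodle
  rot[7] = $poodleC
Sorted (with $ < everything):
  sorted[0] = $poodleC  (last char: 'C')
  sorted[1] = C$poodle  (last char: 'e')
  sorted[2] = dleC$poo  (last char: 'o')
  sorted[3] = eC$poodl  (last char: 'l')
  sorted[4] = leC$pood  (last char: 'd')
  sorted[5] = odleC$po  (last char: 'o')
  sorted[6] = oodleC$p  (last char: 'p')
  sorted[7] = poodleC$  (last char: '$')
Last column: Ceoldop$
Original string S is at sorted index 7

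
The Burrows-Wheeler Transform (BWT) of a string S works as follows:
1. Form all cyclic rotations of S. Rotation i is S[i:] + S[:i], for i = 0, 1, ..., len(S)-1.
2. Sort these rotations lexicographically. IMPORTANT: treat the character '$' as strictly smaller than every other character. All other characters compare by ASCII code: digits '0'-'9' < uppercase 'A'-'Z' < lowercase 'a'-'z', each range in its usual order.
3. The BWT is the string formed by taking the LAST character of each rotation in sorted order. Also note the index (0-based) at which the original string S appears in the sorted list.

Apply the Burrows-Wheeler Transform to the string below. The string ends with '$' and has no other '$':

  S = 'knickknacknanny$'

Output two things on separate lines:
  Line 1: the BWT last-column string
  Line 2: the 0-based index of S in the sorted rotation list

All 16 rotations (rotation i = S[i:]+S[:i]):
  rot[0] = knickknacknanny$
  rot[1] = nickknacknanny$k
  rot[2] = ickknacknanny$kn
  rot[3] = ckknacknanny$kni
  rot[4] = kknacknanny$knic
  rot[5] = knacknanny$knick
  rot[6] = nacknanny$knickk
  rot[7] = acknanny$knickkn
  rot[8] = cknanny$knickkna
  rot[9] = knanny$knickknac
  rot[10] = nanny$knickknack
  rot[11] = anny$knickknackn
  rot[12] = nny$knickknackna
  rot[13] = ny$knickknacknan
  rot[14] = y$knickknacknann
  rot[15] = $knickknacknanny
Sorted (with $ < everything):
  sorted[0] = $knickknacknanny  (last char: 'y')
  sorted[1] = acknanny$knickkn  (last char: 'n')
  sorted[2] = anny$knickknackn  (last char: 'n')
  sorted[3] = ckknacknanny$kni  (last char: 'i')
  sorted[4] = cknanny$knickkna  (last char: 'a')
  sorted[5] = ickknacknanny$kn  (last char: 'n')
  sorted[6] = kknacknanny$knic  (last char: 'c')
  sorted[7] = knacknanny$knick  (last char: 'k')
  sorted[8] = knanny$knickknac  (last char: 'c')
  sorted[9] = knickknacknanny$  (last char: '$')
  sorted[10] = nacknanny$knickk  (last char: 'k')
  sorted[11] = nanny$knickknack  (last char: 'k')
  sorted[12] = nickknacknanny$k  (last char: 'k')
  sorted[13] = nny$knickknackna  (last char: 'a')
  sorted[14] = ny$knickknacknan  (last char: 'n')
  sorted[15] = y$knickknacknann  (last char: 'n')
Last column: ynnianckc$kkkann
Original string S is at sorted index 9

Answer: ynnianckc$kkkann
9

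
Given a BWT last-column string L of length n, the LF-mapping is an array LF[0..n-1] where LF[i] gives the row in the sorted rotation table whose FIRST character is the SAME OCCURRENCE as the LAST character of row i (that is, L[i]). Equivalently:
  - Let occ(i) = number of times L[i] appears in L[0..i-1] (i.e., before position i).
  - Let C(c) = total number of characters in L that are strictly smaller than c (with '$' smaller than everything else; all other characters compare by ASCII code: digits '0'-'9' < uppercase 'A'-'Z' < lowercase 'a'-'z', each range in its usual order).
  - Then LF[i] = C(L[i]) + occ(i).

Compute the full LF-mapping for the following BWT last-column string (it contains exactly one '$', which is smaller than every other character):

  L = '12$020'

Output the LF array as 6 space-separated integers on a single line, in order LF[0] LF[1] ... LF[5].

Char counts: '$':1, '0':2, '1':1, '2':2
C (first-col start): C('$')=0, C('0')=1, C('1')=3, C('2')=4
L[0]='1': occ=0, LF[0]=C('1')+0=3+0=3
L[1]='2': occ=0, LF[1]=C('2')+0=4+0=4
L[2]='$': occ=0, LF[2]=C('$')+0=0+0=0
L[3]='0': occ=0, LF[3]=C('0')+0=1+0=1
L[4]='2': occ=1, LF[4]=C('2')+1=4+1=5
L[5]='0': occ=1, LF[5]=C('0')+1=1+1=2

Answer: 3 4 0 1 5 2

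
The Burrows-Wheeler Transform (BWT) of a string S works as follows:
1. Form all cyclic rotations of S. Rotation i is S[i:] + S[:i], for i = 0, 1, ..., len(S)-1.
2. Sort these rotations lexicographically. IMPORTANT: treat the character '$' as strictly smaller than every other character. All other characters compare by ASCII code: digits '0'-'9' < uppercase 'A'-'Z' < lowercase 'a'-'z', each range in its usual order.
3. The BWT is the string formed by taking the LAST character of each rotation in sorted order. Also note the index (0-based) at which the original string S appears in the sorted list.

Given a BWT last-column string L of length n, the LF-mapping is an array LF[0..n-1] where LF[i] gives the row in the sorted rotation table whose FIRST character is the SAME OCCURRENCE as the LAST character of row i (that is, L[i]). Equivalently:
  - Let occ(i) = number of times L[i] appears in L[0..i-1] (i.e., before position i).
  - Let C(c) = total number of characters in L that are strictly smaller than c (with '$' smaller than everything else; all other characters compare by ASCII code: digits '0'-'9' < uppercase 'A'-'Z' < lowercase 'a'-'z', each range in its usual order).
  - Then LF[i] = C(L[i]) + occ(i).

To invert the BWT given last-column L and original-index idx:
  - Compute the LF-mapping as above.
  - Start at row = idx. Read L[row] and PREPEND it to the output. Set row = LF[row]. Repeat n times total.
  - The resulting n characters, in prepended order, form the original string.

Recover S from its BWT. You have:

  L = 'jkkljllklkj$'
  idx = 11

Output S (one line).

Answer: lljlkklkjkj$

Derivation:
LF mapping: 1 4 5 8 2 9 10 6 11 7 3 0
Walk LF starting at row 11, prepending L[row]:
  step 1: row=11, L[11]='$', prepend. Next row=LF[11]=0
  step 2: row=0, L[0]='j', prepend. Next row=LF[0]=1
  step 3: row=1, L[1]='k', prepend. Next row=LF[1]=4
  step 4: row=4, L[4]='j', prepend. Next row=LF[4]=2
  step 5: row=2, L[2]='k', prepend. Next row=LF[2]=5
  step 6: row=5, L[5]='l', prepend. Next row=LF[5]=9
  step 7: row=9, L[9]='k', prepend. Next row=LF[9]=7
  step 8: row=7, L[7]='k', prepend. Next row=LF[7]=6
  step 9: row=6, L[6]='l', prepend. Next row=LF[6]=10
  step 10: row=10, L[10]='j', prepend. Next row=LF[10]=3
  step 11: row=3, L[3]='l', prepend. Next row=LF[3]=8
  step 12: row=8, L[8]='l', prepend. Next row=LF[8]=11
Reversed output: lljlkklkjkj$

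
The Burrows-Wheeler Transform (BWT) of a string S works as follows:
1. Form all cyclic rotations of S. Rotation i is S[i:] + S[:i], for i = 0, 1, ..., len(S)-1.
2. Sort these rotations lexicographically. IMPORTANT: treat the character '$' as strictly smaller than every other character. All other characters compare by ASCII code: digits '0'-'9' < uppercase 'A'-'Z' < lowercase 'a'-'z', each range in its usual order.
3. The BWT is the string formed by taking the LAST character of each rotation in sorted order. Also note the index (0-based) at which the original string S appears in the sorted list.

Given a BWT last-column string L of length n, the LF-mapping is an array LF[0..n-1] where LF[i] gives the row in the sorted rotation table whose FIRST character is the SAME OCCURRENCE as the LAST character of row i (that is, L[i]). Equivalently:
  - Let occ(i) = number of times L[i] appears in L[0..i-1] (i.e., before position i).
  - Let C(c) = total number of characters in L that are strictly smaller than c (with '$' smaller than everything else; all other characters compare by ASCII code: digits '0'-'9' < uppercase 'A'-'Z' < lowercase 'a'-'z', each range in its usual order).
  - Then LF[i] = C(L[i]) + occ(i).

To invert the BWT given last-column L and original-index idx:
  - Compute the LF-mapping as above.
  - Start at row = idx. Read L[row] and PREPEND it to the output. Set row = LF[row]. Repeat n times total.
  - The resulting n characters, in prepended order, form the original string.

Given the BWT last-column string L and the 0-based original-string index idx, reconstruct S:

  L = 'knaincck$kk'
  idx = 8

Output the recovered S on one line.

LF mapping: 5 9 1 4 10 2 3 6 0 7 8
Walk LF starting at row 8, prepending L[row]:
  step 1: row=8, L[8]='$', prepend. Next row=LF[8]=0
  step 2: row=0, L[0]='k', prepend. Next row=LF[0]=5
  step 3: row=5, L[5]='c', prepend. Next row=LF[5]=2
  step 4: row=2, L[2]='a', prepend. Next row=LF[2]=1
  step 5: row=1, L[1]='n', prepend. Next row=LF[1]=9
  step 6: row=9, L[9]='k', prepend. Next row=LF[9]=7
  step 7: row=7, L[7]='k', prepend. Next row=LF[7]=6
  step 8: row=6, L[6]='c', prepend. Next row=LF[6]=3
  step 9: row=3, L[3]='i', prepend. Next row=LF[3]=4
  step 10: row=4, L[4]='n', prepend. Next row=LF[4]=10
  step 11: row=10, L[10]='k', prepend. Next row=LF[10]=8
Reversed output: knickknack$

Answer: knickknack$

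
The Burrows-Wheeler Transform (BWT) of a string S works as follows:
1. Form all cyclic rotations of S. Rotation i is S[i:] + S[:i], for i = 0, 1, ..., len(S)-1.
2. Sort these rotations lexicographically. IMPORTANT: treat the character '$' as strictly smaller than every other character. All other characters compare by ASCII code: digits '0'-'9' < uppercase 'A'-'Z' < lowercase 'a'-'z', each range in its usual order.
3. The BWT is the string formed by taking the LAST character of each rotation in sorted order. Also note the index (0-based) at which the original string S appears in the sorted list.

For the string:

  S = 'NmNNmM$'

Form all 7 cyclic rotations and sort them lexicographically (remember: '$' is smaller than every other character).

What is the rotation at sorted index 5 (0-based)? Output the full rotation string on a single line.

All 7 rotations (rotation i = S[i:]+S[:i]):
  rot[0] = NmNNmM$
  rot[1] = mNNmM$N
  rot[2] = NNmM$Nm
  rot[3] = NmM$NmN
  rot[4] = mM$NmNN
  rot[5] = M$NmNNm
  rot[6] = $NmNNmM
Sorted (with $ < everything):
  sorted[0] = $NmNNmM
  sorted[1] = M$NmNNm
  sorted[2] = NNmM$Nm
  sorted[3] = NmM$NmN
  sorted[4] = NmNNmM$
  sorted[5] = mM$NmNN
  sorted[6] = mNNmM$N
sorted[5] = mM$NmNN

Answer: mM$NmNN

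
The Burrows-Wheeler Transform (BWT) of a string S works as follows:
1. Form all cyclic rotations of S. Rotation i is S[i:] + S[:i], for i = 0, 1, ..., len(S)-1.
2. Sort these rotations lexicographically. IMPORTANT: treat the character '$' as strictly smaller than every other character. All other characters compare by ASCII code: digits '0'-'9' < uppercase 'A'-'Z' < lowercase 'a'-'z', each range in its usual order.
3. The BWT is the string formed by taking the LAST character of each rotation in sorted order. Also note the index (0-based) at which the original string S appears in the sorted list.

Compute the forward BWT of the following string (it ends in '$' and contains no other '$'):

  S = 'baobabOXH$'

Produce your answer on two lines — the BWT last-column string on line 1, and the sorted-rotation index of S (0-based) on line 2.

All 10 rotations (rotation i = S[i:]+S[:i]):
  rot[0] = baobabOXH$
  rot[1] = aobabOXH$b
  rot[2] = obabOXH$ba
  rot[3] = babOXH$bao
  rot[4] = abOXH$baob
  rot[5] = bOXH$baoba
  rot[6] = OXH$baobab
  rot[7] = XH$baobabO
  rot[8] = H$baobabOX
  rot[9] = $baobabOXH
Sorted (with $ < everything):
  sorted[0] = $baobabOXH  (last char: 'H')
  sorted[1] = H$baobabOX  (last char: 'X')
  sorted[2] = OXH$baobab  (last char: 'b')
  sorted[3] = XH$baobabO  (last char: 'O')
  sorted[4] = abOXH$baob  (last char: 'b')
  sorted[5] = aobabOXH$b  (last char: 'b')
  sorted[6] = bOXH$baoba  (last char: 'a')
  sorted[7] = babOXH$bao  (last char: 'o')
  sorted[8] = baobabOXH$  (last char: '$')
  sorted[9] = obabOXH$ba  (last char: 'a')
Last column: HXbObbao$a
Original string S is at sorted index 8

Answer: HXbObbao$a
8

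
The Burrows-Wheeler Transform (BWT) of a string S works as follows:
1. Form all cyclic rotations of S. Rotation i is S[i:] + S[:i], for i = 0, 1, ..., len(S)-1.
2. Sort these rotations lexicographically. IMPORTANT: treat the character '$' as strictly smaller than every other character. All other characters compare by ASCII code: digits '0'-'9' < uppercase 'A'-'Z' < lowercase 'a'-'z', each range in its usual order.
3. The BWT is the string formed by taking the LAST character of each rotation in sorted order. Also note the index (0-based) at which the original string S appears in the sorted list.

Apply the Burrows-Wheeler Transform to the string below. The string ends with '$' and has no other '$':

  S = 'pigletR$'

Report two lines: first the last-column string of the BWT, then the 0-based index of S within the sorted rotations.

Answer: Rtlipg$e
6

Derivation:
All 8 rotations (rotation i = S[i:]+S[:i]):
  rot[0] = pigletR$
  rot[1] = igletR$p
  rot[2] = gletR$pi
  rot[3] = letR$pig
  rot[4] = etR$pigl
  rot[5] = tR$pigle
  rot[6] = R$piglet
  rot[7] = $pigletR
Sorted (with $ < everything):
  sorted[0] = $pigletR  (last char: 'R')
  sorted[1] = R$piglet  (last char: 't')
  sorted[2] = etR$pigl  (last char: 'l')
  sorted[3] = gletR$pi  (last char: 'i')
  sorted[4] = igletR$p  (last char: 'p')
  sorted[5] = letR$pig  (last char: 'g')
  sorted[6] = pigletR$  (last char: '$')
  sorted[7] = tR$pigle  (last char: 'e')
Last column: Rtlipg$e
Original string S is at sorted index 6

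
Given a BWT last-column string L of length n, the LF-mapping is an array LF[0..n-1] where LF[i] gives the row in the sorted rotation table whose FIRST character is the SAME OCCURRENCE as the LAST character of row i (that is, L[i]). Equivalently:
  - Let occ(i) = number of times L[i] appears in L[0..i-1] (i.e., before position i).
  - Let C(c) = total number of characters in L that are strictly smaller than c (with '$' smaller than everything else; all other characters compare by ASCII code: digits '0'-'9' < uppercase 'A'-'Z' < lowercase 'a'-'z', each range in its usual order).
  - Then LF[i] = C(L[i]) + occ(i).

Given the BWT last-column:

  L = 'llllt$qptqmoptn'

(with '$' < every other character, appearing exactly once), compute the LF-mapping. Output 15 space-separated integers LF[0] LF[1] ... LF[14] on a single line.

Answer: 1 2 3 4 12 0 10 8 13 11 5 7 9 14 6

Derivation:
Char counts: '$':1, 'l':4, 'm':1, 'n':1, 'o':1, 'p':2, 'q':2, 't':3
C (first-col start): C('$')=0, C('l')=1, C('m')=5, C('n')=6, C('o')=7, C('p')=8, C('q')=10, C('t')=12
L[0]='l': occ=0, LF[0]=C('l')+0=1+0=1
L[1]='l': occ=1, LF[1]=C('l')+1=1+1=2
L[2]='l': occ=2, LF[2]=C('l')+2=1+2=3
L[3]='l': occ=3, LF[3]=C('l')+3=1+3=4
L[4]='t': occ=0, LF[4]=C('t')+0=12+0=12
L[5]='$': occ=0, LF[5]=C('$')+0=0+0=0
L[6]='q': occ=0, LF[6]=C('q')+0=10+0=10
L[7]='p': occ=0, LF[7]=C('p')+0=8+0=8
L[8]='t': occ=1, LF[8]=C('t')+1=12+1=13
L[9]='q': occ=1, LF[9]=C('q')+1=10+1=11
L[10]='m': occ=0, LF[10]=C('m')+0=5+0=5
L[11]='o': occ=0, LF[11]=C('o')+0=7+0=7
L[12]='p': occ=1, LF[12]=C('p')+1=8+1=9
L[13]='t': occ=2, LF[13]=C('t')+2=12+2=14
L[14]='n': occ=0, LF[14]=C('n')+0=6+0=6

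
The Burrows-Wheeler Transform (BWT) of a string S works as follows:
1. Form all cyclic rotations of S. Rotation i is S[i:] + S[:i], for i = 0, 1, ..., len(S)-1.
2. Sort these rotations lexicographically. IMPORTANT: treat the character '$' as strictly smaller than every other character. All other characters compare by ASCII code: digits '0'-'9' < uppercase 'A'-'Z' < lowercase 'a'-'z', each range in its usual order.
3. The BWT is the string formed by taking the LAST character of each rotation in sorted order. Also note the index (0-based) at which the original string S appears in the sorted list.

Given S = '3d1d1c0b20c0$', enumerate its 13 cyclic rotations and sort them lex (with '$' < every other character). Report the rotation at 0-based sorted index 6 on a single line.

Answer: 20c0$3d1d1c0b

Derivation:
All 13 rotations (rotation i = S[i:]+S[:i]):
  rot[0] = 3d1d1c0b20c0$
  rot[1] = d1d1c0b20c0$3
  rot[2] = 1d1c0b20c0$3d
  rot[3] = d1c0b20c0$3d1
  rot[4] = 1c0b20c0$3d1d
  rot[5] = c0b20c0$3d1d1
  rot[6] = 0b20c0$3d1d1c
  rot[7] = b20c0$3d1d1c0
  rot[8] = 20c0$3d1d1c0b
  rot[9] = 0c0$3d1d1c0b2
  rot[10] = c0$3d1d1c0b20
  rot[11] = 0$3d1d1c0b20c
  rot[12] = $3d1d1c0b20c0
Sorted (with $ < everything):
  sorted[0] = $3d1d1c0b20c0
  sorted[1] = 0$3d1d1c0b20c
  sorted[2] = 0b20c0$3d1d1c
  sorted[3] = 0c0$3d1d1c0b2
  sorted[4] = 1c0b20c0$3d1d
  sorted[5] = 1d1c0b20c0$3d
  sorted[6] = 20c0$3d1d1c0b
  sorted[7] = 3d1d1c0b20c0$
  sorted[8] = b20c0$3d1d1c0
  sorted[9] = c0$3d1d1c0b20
  sorted[10] = c0b20c0$3d1d1
  sorted[11] = d1c0b20c0$3d1
  sorted[12] = d1d1c0b20c0$3
sorted[6] = 20c0$3d1d1c0b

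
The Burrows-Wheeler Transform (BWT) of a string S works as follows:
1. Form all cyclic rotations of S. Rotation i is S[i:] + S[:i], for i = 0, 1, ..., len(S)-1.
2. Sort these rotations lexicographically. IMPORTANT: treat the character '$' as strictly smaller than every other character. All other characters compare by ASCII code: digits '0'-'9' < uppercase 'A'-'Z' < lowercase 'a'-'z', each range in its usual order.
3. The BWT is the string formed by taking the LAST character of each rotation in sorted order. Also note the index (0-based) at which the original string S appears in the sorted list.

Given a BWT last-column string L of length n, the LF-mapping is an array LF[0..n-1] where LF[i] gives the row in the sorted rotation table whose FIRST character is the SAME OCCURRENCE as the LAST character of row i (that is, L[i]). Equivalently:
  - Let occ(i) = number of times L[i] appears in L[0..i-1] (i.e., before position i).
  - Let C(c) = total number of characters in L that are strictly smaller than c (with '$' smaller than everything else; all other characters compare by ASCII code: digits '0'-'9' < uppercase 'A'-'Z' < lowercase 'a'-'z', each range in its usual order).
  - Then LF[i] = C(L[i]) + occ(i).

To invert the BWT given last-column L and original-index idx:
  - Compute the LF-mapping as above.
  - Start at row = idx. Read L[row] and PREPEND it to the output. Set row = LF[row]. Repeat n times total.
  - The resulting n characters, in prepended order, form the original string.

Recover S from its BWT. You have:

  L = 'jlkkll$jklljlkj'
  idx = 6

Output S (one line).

LF mapping: 1 9 5 6 10 11 0 2 7 12 13 3 14 8 4
Walk LF starting at row 6, prepending L[row]:
  step 1: row=6, L[6]='$', prepend. Next row=LF[6]=0
  step 2: row=0, L[0]='j', prepend. Next row=LF[0]=1
  step 3: row=1, L[1]='l', prepend. Next row=LF[1]=9
  step 4: row=9, L[9]='l', prepend. Next row=LF[9]=12
  step 5: row=12, L[12]='l', prepend. Next row=LF[12]=14
  step 6: row=14, L[14]='j', prepend. Next row=LF[14]=4
  step 7: row=4, L[4]='l', prepend. Next row=LF[4]=10
  step 8: row=10, L[10]='l', prepend. Next row=LF[10]=13
  step 9: row=13, L[13]='k', prepend. Next row=LF[13]=8
  step 10: row=8, L[8]='k', prepend. Next row=LF[8]=7
  step 11: row=7, L[7]='j', prepend. Next row=LF[7]=2
  step 12: row=2, L[2]='k', prepend. Next row=LF[2]=5
  step 13: row=5, L[5]='l', prepend. Next row=LF[5]=11
  step 14: row=11, L[11]='j', prepend. Next row=LF[11]=3
  step 15: row=3, L[3]='k', prepend. Next row=LF[3]=6
Reversed output: kjlkjkklljlllj$

Answer: kjlkjkklljlllj$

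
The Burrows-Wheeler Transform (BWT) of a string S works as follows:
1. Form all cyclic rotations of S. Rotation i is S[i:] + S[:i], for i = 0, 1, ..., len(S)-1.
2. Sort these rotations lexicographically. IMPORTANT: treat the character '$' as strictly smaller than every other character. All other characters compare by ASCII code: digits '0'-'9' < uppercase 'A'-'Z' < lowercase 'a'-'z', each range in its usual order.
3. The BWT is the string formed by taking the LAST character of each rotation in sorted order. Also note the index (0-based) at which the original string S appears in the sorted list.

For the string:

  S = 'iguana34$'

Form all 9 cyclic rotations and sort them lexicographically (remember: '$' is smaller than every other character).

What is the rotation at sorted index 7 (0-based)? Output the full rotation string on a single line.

All 9 rotations (rotation i = S[i:]+S[:i]):
  rot[0] = iguana34$
  rot[1] = guana34$i
  rot[2] = uana34$ig
  rot[3] = ana34$igu
  rot[4] = na34$igua
  rot[5] = a34$iguan
  rot[6] = 34$iguana
  rot[7] = 4$iguana3
  rot[8] = $iguana34
Sorted (with $ < everything):
  sorted[0] = $iguana34
  sorted[1] = 34$iguana
  sorted[2] = 4$iguana3
  sorted[3] = a34$iguan
  sorted[4] = ana34$igu
  sorted[5] = guana34$i
  sorted[6] = iguana34$
  sorted[7] = na34$igua
  sorted[8] = uana34$ig
sorted[7] = na34$igua

Answer: na34$igua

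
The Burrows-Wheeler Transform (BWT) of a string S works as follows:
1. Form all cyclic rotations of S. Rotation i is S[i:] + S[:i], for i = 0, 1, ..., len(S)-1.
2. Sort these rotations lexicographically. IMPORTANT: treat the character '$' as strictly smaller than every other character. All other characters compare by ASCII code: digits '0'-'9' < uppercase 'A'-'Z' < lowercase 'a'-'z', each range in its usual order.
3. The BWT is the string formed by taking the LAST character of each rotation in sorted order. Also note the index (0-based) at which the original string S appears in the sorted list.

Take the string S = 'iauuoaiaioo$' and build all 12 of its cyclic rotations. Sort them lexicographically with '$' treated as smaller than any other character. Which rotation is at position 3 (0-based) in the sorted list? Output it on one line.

All 12 rotations (rotation i = S[i:]+S[:i]):
  rot[0] = iauuoaiaioo$
  rot[1] = auuoaiaioo$i
  rot[2] = uuoaiaioo$ia
  rot[3] = uoaiaioo$iau
  rot[4] = oaiaioo$iauu
  rot[5] = aiaioo$iauuo
  rot[6] = iaioo$iauuoa
  rot[7] = aioo$iauuoai
  rot[8] = ioo$iauuoaia
  rot[9] = oo$iauuoaiai
  rot[10] = o$iauuoaiaio
  rot[11] = $iauuoaiaioo
Sorted (with $ < everything):
  sorted[0] = $iauuoaiaioo
  sorted[1] = aiaioo$iauuo
  sorted[2] = aioo$iauuoai
  sorted[3] = auuoaiaioo$i
  sorted[4] = iaioo$iauuoa
  sorted[5] = iauuoaiaioo$
  sorted[6] = ioo$iauuoaia
  sorted[7] = o$iauuoaiaio
  sorted[8] = oaiaioo$iauu
  sorted[9] = oo$iauuoaiai
  sorted[10] = uoaiaioo$iau
  sorted[11] = uuoaiaioo$ia
sorted[3] = auuoaiaioo$i

Answer: auuoaiaioo$i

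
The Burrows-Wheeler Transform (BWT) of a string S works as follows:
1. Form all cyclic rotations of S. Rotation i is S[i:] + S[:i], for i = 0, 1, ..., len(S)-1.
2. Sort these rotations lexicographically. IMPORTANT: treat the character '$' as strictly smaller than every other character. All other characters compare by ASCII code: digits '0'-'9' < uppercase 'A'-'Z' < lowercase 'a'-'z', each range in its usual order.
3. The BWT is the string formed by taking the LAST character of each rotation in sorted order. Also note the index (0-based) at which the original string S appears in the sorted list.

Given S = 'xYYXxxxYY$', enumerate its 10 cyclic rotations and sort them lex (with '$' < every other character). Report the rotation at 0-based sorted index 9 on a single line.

Answer: xxxYY$xYYX

Derivation:
All 10 rotations (rotation i = S[i:]+S[:i]):
  rot[0] = xYYXxxxYY$
  rot[1] = YYXxxxYY$x
  rot[2] = YXxxxYY$xY
  rot[3] = XxxxYY$xYY
  rot[4] = xxxYY$xYYX
  rot[5] = xxYY$xYYXx
  rot[6] = xYY$xYYXxx
  rot[7] = YY$xYYXxxx
  rot[8] = Y$xYYXxxxY
  rot[9] = $xYYXxxxYY
Sorted (with $ < everything):
  sorted[0] = $xYYXxxxYY
  sorted[1] = XxxxYY$xYY
  sorted[2] = Y$xYYXxxxY
  sorted[3] = YXxxxYY$xY
  sorted[4] = YY$xYYXxxx
  sorted[5] = YYXxxxYY$x
  sorted[6] = xYY$xYYXxx
  sorted[7] = xYYXxxxYY$
  sorted[8] = xxYY$xYYXx
  sorted[9] = xxxYY$xYYX
sorted[9] = xxxYY$xYYX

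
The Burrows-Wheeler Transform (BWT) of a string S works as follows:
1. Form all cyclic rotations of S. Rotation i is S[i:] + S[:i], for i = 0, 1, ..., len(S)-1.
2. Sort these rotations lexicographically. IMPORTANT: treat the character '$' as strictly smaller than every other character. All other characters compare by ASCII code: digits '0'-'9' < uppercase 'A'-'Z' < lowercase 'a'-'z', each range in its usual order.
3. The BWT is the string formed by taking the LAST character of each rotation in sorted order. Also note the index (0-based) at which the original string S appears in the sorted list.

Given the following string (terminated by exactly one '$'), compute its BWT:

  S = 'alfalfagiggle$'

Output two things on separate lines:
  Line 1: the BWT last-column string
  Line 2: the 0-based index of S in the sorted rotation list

Answer: eff$llliagggaa
3

Derivation:
All 14 rotations (rotation i = S[i:]+S[:i]):
  rot[0] = alfalfagiggle$
  rot[1] = lfalfagiggle$a
  rot[2] = falfagiggle$al
  rot[3] = alfagiggle$alf
  rot[4] = lfagiggle$alfa
  rot[5] = fagiggle$alfal
  rot[6] = agiggle$alfalf
  rot[7] = giggle$alfalfa
  rot[8] = iggle$alfalfag
  rot[9] = ggle$alfalfagi
  rot[10] = gle$alfalfagig
  rot[11] = le$alfalfagigg
  rot[12] = e$alfalfagiggl
  rot[13] = $alfalfagiggle
Sorted (with $ < everything):
  sorted[0] = $alfalfagiggle  (last char: 'e')
  sorted[1] = agiggle$alfalf  (last char: 'f')
  sorted[2] = alfagiggle$alf  (last char: 'f')
  sorted[3] = alfalfagiggle$  (last char: '$')
  sorted[4] = e$alfalfagiggl  (last char: 'l')
  sorted[5] = fagiggle$alfal  (last char: 'l')
  sorted[6] = falfagiggle$al  (last char: 'l')
  sorted[7] = ggle$alfalfagi  (last char: 'i')
  sorted[8] = giggle$alfalfa  (last char: 'a')
  sorted[9] = gle$alfalfagig  (last char: 'g')
  sorted[10] = iggle$alfalfag  (last char: 'g')
  sorted[11] = le$alfalfagigg  (last char: 'g')
  sorted[12] = lfagiggle$alfa  (last char: 'a')
  sorted[13] = lfalfagiggle$a  (last char: 'a')
Last column: eff$llliagggaa
Original string S is at sorted index 3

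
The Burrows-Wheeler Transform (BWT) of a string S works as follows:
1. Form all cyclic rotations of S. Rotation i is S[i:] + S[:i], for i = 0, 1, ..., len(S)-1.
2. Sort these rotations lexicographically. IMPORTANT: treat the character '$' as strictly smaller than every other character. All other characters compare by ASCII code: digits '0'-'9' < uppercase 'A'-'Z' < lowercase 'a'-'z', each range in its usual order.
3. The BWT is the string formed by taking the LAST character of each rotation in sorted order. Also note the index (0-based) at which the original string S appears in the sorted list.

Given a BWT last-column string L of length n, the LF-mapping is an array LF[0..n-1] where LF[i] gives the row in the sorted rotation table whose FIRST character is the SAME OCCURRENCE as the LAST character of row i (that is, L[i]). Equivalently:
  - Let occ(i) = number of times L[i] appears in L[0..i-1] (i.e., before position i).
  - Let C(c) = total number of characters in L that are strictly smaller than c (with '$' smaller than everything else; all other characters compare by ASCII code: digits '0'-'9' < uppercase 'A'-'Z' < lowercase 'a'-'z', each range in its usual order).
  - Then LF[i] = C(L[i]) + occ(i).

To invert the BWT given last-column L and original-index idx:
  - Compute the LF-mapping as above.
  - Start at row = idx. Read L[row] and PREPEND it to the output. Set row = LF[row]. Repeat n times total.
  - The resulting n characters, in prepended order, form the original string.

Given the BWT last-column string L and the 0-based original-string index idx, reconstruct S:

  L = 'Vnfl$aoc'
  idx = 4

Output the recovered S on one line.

Answer: falconV$

Derivation:
LF mapping: 1 6 4 5 0 2 7 3
Walk LF starting at row 4, prepending L[row]:
  step 1: row=4, L[4]='$', prepend. Next row=LF[4]=0
  step 2: row=0, L[0]='V', prepend. Next row=LF[0]=1
  step 3: row=1, L[1]='n', prepend. Next row=LF[1]=6
  step 4: row=6, L[6]='o', prepend. Next row=LF[6]=7
  step 5: row=7, L[7]='c', prepend. Next row=LF[7]=3
  step 6: row=3, L[3]='l', prepend. Next row=LF[3]=5
  step 7: row=5, L[5]='a', prepend. Next row=LF[5]=2
  step 8: row=2, L[2]='f', prepend. Next row=LF[2]=4
Reversed output: falconV$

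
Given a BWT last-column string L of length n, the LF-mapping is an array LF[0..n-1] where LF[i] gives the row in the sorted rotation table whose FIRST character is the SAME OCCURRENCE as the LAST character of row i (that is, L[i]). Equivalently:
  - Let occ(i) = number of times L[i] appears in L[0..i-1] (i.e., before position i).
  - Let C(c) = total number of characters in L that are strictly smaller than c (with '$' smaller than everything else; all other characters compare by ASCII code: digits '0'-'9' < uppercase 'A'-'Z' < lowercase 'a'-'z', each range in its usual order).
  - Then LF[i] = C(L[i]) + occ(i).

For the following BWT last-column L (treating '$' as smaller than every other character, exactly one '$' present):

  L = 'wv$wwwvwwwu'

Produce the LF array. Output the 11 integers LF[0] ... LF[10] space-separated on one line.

Answer: 4 2 0 5 6 7 3 8 9 10 1

Derivation:
Char counts: '$':1, 'u':1, 'v':2, 'w':7
C (first-col start): C('$')=0, C('u')=1, C('v')=2, C('w')=4
L[0]='w': occ=0, LF[0]=C('w')+0=4+0=4
L[1]='v': occ=0, LF[1]=C('v')+0=2+0=2
L[2]='$': occ=0, LF[2]=C('$')+0=0+0=0
L[3]='w': occ=1, LF[3]=C('w')+1=4+1=5
L[4]='w': occ=2, LF[4]=C('w')+2=4+2=6
L[5]='w': occ=3, LF[5]=C('w')+3=4+3=7
L[6]='v': occ=1, LF[6]=C('v')+1=2+1=3
L[7]='w': occ=4, LF[7]=C('w')+4=4+4=8
L[8]='w': occ=5, LF[8]=C('w')+5=4+5=9
L[9]='w': occ=6, LF[9]=C('w')+6=4+6=10
L[10]='u': occ=0, LF[10]=C('u')+0=1+0=1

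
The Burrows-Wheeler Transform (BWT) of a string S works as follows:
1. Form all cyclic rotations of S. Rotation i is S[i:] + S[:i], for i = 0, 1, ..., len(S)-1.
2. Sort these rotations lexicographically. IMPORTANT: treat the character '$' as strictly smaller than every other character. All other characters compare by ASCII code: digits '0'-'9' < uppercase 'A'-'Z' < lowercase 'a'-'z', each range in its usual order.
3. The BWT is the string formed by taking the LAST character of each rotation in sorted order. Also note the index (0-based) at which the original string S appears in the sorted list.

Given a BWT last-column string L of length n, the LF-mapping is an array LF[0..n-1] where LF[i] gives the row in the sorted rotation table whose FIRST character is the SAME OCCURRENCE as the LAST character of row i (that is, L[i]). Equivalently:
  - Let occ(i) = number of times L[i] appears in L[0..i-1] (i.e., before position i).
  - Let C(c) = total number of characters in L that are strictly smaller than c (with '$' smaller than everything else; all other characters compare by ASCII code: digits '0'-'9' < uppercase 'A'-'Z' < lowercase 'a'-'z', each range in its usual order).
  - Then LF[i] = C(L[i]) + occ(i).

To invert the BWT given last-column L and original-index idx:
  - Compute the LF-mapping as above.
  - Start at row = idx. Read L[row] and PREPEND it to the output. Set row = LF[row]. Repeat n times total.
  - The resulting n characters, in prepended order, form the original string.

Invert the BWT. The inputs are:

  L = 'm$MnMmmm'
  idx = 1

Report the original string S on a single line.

Answer: MMmmmnm$

Derivation:
LF mapping: 3 0 1 7 2 4 5 6
Walk LF starting at row 1, prepending L[row]:
  step 1: row=1, L[1]='$', prepend. Next row=LF[1]=0
  step 2: row=0, L[0]='m', prepend. Next row=LF[0]=3
  step 3: row=3, L[3]='n', prepend. Next row=LF[3]=7
  step 4: row=7, L[7]='m', prepend. Next row=LF[7]=6
  step 5: row=6, L[6]='m', prepend. Next row=LF[6]=5
  step 6: row=5, L[5]='m', prepend. Next row=LF[5]=4
  step 7: row=4, L[4]='M', prepend. Next row=LF[4]=2
  step 8: row=2, L[2]='M', prepend. Next row=LF[2]=1
Reversed output: MMmmmnm$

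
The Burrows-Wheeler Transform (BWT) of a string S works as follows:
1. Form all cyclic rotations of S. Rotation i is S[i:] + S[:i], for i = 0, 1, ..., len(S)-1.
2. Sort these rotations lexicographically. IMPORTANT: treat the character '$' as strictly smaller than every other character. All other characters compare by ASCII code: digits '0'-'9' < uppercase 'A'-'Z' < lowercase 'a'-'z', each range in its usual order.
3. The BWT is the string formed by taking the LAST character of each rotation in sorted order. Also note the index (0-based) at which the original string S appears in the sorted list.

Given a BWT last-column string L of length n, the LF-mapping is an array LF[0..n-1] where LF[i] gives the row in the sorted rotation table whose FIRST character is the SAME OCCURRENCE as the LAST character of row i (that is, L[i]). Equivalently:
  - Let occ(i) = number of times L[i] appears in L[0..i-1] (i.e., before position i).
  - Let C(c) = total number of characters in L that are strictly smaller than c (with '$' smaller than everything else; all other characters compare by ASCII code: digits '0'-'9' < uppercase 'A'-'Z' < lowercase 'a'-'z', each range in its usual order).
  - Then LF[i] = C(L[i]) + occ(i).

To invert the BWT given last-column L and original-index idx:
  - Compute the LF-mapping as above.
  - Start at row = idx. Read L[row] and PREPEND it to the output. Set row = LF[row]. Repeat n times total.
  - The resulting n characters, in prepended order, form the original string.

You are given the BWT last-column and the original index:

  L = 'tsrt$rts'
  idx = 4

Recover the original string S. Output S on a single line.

Answer: sttsrrt$

Derivation:
LF mapping: 5 3 1 6 0 2 7 4
Walk LF starting at row 4, prepending L[row]:
  step 1: row=4, L[4]='$', prepend. Next row=LF[4]=0
  step 2: row=0, L[0]='t', prepend. Next row=LF[0]=5
  step 3: row=5, L[5]='r', prepend. Next row=LF[5]=2
  step 4: row=2, L[2]='r', prepend. Next row=LF[2]=1
  step 5: row=1, L[1]='s', prepend. Next row=LF[1]=3
  step 6: row=3, L[3]='t', prepend. Next row=LF[3]=6
  step 7: row=6, L[6]='t', prepend. Next row=LF[6]=7
  step 8: row=7, L[7]='s', prepend. Next row=LF[7]=4
Reversed output: sttsrrt$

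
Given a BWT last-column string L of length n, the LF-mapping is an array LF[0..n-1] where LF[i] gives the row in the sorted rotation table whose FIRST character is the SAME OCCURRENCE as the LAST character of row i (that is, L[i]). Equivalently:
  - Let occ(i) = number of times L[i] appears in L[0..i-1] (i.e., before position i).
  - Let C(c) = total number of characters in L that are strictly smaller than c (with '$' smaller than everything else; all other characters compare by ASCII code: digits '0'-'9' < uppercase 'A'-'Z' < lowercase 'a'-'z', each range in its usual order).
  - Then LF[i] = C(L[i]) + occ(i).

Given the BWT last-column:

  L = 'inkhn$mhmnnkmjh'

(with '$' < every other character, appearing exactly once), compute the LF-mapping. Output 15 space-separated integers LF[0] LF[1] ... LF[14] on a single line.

Answer: 4 11 6 1 12 0 8 2 9 13 14 7 10 5 3

Derivation:
Char counts: '$':1, 'h':3, 'i':1, 'j':1, 'k':2, 'm':3, 'n':4
C (first-col start): C('$')=0, C('h')=1, C('i')=4, C('j')=5, C('k')=6, C('m')=8, C('n')=11
L[0]='i': occ=0, LF[0]=C('i')+0=4+0=4
L[1]='n': occ=0, LF[1]=C('n')+0=11+0=11
L[2]='k': occ=0, LF[2]=C('k')+0=6+0=6
L[3]='h': occ=0, LF[3]=C('h')+0=1+0=1
L[4]='n': occ=1, LF[4]=C('n')+1=11+1=12
L[5]='$': occ=0, LF[5]=C('$')+0=0+0=0
L[6]='m': occ=0, LF[6]=C('m')+0=8+0=8
L[7]='h': occ=1, LF[7]=C('h')+1=1+1=2
L[8]='m': occ=1, LF[8]=C('m')+1=8+1=9
L[9]='n': occ=2, LF[9]=C('n')+2=11+2=13
L[10]='n': occ=3, LF[10]=C('n')+3=11+3=14
L[11]='k': occ=1, LF[11]=C('k')+1=6+1=7
L[12]='m': occ=2, LF[12]=C('m')+2=8+2=10
L[13]='j': occ=0, LF[13]=C('j')+0=5+0=5
L[14]='h': occ=2, LF[14]=C('h')+2=1+2=3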